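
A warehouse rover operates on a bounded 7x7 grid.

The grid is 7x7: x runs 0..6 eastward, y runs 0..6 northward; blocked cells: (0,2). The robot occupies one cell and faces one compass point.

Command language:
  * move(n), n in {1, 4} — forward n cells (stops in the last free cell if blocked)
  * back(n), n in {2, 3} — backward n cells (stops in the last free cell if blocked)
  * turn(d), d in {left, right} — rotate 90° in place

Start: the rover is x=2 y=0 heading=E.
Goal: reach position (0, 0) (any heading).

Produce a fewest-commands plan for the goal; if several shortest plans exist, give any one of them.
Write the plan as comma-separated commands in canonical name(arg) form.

back(3)

t0: x=2 y=0 heading=E
[1] after back(3): x=0 y=0 heading=E
nothing shorter than 1 reaches the goal.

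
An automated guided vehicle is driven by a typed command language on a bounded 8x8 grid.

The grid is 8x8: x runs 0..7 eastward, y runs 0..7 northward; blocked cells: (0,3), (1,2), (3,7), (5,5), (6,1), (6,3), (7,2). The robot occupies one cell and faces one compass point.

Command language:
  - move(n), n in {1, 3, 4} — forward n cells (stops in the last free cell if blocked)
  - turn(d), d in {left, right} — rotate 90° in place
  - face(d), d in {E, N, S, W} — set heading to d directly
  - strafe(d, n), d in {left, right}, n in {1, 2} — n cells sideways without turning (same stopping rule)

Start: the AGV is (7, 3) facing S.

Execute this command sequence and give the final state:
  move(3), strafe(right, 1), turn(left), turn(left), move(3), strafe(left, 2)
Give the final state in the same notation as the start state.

start: (7, 3) facing S
step 1 (move(3)): (7, 3) facing S
step 2 (strafe(right, 1)): (7, 3) facing S
step 3 (turn(left)): (7, 3) facing E
step 4 (turn(left)): (7, 3) facing N
step 5 (move(3)): (7, 6) facing N
step 6 (strafe(left, 2)): (5, 6) facing N

(5, 6) facing N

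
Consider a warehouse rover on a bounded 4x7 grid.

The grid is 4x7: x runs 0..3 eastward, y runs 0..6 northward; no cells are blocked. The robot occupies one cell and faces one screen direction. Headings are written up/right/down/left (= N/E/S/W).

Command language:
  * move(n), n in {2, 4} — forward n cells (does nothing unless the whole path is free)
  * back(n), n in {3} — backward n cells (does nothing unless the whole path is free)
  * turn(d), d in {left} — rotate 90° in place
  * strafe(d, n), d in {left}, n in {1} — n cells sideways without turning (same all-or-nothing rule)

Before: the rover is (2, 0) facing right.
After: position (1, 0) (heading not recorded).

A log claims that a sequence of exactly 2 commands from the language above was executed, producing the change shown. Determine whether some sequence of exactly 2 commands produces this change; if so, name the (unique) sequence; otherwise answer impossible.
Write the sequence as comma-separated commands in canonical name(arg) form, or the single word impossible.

key: running strafe(left, 1) before turn(left) would end elsewhere — order is forced
initial: (2, 0) facing right
[1] after turn(left): (2, 0) facing up
[2] after strafe(left, 1): (1, 0) facing up
uniquely the one of 25 2-step routes that fits.

turn(left), strafe(left, 1)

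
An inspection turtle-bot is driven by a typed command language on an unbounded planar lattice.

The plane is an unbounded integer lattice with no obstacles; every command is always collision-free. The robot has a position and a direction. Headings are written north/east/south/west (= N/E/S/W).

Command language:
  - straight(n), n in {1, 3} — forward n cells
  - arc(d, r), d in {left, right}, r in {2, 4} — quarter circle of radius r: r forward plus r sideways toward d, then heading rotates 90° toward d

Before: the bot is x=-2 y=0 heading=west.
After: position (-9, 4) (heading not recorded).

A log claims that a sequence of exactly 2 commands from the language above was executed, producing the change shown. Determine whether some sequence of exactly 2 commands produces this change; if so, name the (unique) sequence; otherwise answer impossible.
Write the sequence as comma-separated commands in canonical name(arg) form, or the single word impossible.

key: order matters: swapping straight(3) and arc(right, 4) lands elsewhere
begin: x=-2 y=0 heading=west
t=1 straight(3) ⇒ x=-5 y=0 heading=west
t=2 arc(right, 4) ⇒ x=-9 y=4 heading=north
no other 2-command option fits: unique.

straight(3), arc(right, 4)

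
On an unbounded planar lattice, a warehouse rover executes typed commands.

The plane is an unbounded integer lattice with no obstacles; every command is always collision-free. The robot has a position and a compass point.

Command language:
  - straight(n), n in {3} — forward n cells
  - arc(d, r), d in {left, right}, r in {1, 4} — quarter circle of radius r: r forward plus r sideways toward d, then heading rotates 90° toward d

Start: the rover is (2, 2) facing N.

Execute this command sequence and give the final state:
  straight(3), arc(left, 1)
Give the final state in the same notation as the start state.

start: (2, 2) facing N
t=1 straight(3) ⇒ (2, 5) facing N
t=2 arc(left, 1) ⇒ (1, 6) facing W

(1, 6) facing W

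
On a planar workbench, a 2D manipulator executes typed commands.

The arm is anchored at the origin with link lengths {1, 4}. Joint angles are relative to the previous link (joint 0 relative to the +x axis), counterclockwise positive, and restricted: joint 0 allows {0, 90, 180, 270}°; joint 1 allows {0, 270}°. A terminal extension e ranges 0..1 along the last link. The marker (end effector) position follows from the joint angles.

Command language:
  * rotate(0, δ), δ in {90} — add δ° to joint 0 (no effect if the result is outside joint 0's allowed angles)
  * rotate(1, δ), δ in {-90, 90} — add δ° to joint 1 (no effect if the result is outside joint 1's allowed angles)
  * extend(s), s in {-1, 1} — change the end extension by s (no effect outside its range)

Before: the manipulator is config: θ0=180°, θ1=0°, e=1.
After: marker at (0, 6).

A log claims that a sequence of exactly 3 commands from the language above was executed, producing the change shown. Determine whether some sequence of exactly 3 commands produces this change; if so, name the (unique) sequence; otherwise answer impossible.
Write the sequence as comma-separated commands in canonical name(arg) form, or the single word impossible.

rotate(0, 90), rotate(0, 90), rotate(0, 90)

from: config: θ0=180°, θ1=0°, e=1
1. rotate(0, 90) → config: θ0=270°, θ1=0°, e=1
2. rotate(0, 90) → config: θ0=0°, θ1=0°, e=1
3. rotate(0, 90) → config: θ0=90°, θ1=0°, e=1
all 125 alternatives checked — unique.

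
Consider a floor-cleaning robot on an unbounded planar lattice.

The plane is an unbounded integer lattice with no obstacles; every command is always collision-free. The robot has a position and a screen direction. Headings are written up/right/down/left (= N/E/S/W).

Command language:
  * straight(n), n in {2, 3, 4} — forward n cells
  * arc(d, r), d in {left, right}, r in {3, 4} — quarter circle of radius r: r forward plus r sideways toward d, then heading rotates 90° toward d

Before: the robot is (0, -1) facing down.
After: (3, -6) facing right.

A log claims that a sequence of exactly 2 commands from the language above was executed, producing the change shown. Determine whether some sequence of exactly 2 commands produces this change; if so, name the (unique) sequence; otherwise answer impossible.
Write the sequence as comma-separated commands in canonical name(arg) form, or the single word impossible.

key: position moved to (3,-6) AND the heading swung to E — translation plus rotation needed
t0: (0, -1) facing down
t=1 straight(2) ⇒ (0, -3) facing down
t=2 arc(left, 3) ⇒ (3, -6) facing right
no other 2-command option fits: unique.

straight(2), arc(left, 3)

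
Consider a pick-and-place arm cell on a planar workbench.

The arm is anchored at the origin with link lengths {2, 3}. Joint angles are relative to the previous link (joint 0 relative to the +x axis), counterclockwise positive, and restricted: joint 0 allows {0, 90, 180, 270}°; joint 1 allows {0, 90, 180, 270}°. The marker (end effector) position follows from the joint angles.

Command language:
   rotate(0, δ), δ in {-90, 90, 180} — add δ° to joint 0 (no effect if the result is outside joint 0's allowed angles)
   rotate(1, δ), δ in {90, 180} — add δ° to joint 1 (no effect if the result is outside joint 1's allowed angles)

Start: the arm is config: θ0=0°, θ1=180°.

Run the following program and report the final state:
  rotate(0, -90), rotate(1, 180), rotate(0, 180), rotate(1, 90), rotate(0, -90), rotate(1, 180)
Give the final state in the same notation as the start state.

from: config: θ0=0°, θ1=180°
[1] after rotate(0, -90): config: θ0=270°, θ1=180°
[2] after rotate(1, 180): config: θ0=270°, θ1=0°
[3] after rotate(0, 180): config: θ0=90°, θ1=0°
[4] after rotate(1, 90): config: θ0=90°, θ1=90°
[5] after rotate(0, -90): config: θ0=0°, θ1=90°
[6] after rotate(1, 180): config: θ0=0°, θ1=270°

config: θ0=0°, θ1=270°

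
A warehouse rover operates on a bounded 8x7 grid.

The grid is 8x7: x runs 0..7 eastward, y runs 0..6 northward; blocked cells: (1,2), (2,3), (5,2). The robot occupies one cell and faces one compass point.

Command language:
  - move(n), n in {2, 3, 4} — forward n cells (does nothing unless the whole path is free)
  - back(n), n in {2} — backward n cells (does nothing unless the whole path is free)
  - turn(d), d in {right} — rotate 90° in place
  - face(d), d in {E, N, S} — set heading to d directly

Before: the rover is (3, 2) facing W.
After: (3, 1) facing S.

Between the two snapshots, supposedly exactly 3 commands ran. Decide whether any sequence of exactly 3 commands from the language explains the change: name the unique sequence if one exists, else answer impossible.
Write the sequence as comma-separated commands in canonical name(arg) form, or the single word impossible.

face(S), back(2), move(3)

key: order matters: swapping face(S) and move(3) lands elsewhere
initial: (3, 2) facing W
1. face(S) → (3, 2) facing S
2. back(2) → (3, 4) facing S
3. move(3) → (3, 1) facing S
no other 3-command option fits: unique.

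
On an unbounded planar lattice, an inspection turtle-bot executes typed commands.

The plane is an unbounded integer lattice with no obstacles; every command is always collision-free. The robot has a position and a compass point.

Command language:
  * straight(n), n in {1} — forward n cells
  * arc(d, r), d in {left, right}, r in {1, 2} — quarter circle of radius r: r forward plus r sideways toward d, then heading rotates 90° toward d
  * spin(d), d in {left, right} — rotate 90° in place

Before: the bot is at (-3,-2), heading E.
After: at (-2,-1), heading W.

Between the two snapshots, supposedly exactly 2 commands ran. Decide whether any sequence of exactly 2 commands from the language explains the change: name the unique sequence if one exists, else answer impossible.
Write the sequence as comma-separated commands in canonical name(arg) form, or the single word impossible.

key: running spin(left) before arc(left, 1) would end elsewhere — order is forced
start: at (-3,-2), heading E
step 1 (arc(left, 1)): at (-2,-1), heading N
step 2 (spin(left)): at (-2,-1), heading W
uniquely the one of 49 2-step routes that fits.

arc(left, 1), spin(left)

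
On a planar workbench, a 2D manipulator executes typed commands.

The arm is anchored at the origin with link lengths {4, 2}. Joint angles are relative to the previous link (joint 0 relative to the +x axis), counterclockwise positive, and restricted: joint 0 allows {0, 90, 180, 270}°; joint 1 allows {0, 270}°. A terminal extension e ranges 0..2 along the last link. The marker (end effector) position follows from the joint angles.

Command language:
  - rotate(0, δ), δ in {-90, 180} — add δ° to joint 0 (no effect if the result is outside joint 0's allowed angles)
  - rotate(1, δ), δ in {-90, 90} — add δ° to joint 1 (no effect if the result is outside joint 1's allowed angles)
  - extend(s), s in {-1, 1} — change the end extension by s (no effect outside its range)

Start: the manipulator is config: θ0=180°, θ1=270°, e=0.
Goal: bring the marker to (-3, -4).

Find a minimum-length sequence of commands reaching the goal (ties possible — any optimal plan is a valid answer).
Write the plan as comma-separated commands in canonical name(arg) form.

rotate(0, -90), rotate(0, 180), extend(1)

begin: config: θ0=180°, θ1=270°, e=0
[1] after rotate(0, -90): config: θ0=90°, θ1=270°, e=0
[2] after rotate(0, 180): config: θ0=270°, θ1=270°, e=0
[3] after extend(1): config: θ0=270°, θ1=270°, e=1
nothing shorter than 3 reaches the goal.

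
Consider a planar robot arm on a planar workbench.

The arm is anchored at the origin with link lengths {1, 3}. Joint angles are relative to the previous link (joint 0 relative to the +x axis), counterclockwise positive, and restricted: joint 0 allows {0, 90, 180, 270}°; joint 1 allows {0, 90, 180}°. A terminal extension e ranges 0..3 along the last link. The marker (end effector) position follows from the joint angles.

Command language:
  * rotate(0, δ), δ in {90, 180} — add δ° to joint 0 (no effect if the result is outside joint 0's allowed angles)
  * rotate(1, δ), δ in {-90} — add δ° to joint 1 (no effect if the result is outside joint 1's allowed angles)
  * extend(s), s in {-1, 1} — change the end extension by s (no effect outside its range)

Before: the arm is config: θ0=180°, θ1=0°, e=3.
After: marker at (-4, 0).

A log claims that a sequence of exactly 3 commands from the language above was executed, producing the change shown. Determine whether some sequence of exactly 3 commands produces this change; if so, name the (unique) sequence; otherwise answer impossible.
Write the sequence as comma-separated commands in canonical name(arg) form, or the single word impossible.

t0: config: θ0=180°, θ1=0°, e=3
[1] after extend(-1): config: θ0=180°, θ1=0°, e=2
[2] after extend(-1): config: θ0=180°, θ1=0°, e=1
[3] after extend(-1): config: θ0=180°, θ1=0°, e=0
no other 3-command option fits: unique.

extend(-1), extend(-1), extend(-1)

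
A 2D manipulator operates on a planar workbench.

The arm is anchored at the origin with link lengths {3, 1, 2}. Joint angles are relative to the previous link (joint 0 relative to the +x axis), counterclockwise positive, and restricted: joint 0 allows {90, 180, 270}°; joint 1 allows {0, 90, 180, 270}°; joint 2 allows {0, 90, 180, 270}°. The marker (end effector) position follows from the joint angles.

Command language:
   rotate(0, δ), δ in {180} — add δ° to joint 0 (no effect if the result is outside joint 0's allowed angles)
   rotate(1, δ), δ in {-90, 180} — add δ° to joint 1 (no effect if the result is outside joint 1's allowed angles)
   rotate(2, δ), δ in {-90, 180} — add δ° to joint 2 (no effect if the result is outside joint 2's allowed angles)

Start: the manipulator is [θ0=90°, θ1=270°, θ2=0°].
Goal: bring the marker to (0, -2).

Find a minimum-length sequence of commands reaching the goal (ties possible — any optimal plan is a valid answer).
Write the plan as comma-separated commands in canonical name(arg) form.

t0: [θ0=90°, θ1=270°, θ2=0°]
1. rotate(0, 180) → [θ0=270°, θ1=270°, θ2=0°]
2. rotate(1, -90) → [θ0=270°, θ1=180°, θ2=0°]
3. rotate(1, 180) → [θ0=270°, θ1=0°, θ2=0°]
4. rotate(2, 180) → [θ0=270°, θ1=0°, θ2=180°]
nothing shorter than 4 reaches the goal.

rotate(0, 180), rotate(1, -90), rotate(1, 180), rotate(2, 180)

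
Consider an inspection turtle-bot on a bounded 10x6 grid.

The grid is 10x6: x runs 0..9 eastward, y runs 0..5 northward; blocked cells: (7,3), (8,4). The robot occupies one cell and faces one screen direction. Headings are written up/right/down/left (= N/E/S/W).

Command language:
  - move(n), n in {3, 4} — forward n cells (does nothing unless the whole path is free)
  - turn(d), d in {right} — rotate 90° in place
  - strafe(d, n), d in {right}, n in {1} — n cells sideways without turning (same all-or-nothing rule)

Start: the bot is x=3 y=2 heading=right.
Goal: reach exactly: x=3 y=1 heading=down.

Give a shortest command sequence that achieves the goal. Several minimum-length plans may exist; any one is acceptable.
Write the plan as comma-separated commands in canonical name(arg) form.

initial: x=3 y=2 heading=right
[1] after strafe(right, 1): x=3 y=1 heading=right
[2] after turn(right): x=3 y=1 heading=down
minimal: 2 command(s), checked below 2.

strafe(right, 1), turn(right)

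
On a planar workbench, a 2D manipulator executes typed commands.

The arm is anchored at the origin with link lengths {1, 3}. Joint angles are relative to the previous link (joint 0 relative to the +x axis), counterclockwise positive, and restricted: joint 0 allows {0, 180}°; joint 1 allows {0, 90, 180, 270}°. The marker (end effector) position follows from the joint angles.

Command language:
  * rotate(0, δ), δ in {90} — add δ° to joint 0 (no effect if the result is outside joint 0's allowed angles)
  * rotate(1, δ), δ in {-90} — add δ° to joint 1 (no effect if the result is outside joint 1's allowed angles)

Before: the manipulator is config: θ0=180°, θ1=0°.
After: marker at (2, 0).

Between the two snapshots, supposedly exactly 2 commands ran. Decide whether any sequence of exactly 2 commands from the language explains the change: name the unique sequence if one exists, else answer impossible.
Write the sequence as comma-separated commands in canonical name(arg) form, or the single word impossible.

rotate(1, -90), rotate(1, -90)

start: config: θ0=180°, θ1=0°
t=1 rotate(1, -90) ⇒ config: θ0=180°, θ1=270°
t=2 rotate(1, -90) ⇒ config: θ0=180°, θ1=180°
uniquely the one of 4 2-step routes that fits.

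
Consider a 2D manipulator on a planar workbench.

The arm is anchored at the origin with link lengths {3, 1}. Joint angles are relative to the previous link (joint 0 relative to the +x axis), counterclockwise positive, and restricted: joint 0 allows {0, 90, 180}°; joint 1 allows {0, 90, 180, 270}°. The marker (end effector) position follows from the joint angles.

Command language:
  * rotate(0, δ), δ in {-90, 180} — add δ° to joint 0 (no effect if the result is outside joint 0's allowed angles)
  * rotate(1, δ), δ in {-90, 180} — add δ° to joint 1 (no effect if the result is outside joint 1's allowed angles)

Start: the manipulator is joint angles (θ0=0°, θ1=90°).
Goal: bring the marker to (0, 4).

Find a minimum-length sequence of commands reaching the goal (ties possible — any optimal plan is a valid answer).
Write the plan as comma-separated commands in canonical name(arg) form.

begin: joint angles (θ0=0°, θ1=90°)
[1] after rotate(0, 180): joint angles (θ0=180°, θ1=90°)
[2] after rotate(0, -90): joint angles (θ0=90°, θ1=90°)
[3] after rotate(1, -90): joint angles (θ0=90°, θ1=0°)
no 2-step plan works, so 3 is optimal.

rotate(0, 180), rotate(0, -90), rotate(1, -90)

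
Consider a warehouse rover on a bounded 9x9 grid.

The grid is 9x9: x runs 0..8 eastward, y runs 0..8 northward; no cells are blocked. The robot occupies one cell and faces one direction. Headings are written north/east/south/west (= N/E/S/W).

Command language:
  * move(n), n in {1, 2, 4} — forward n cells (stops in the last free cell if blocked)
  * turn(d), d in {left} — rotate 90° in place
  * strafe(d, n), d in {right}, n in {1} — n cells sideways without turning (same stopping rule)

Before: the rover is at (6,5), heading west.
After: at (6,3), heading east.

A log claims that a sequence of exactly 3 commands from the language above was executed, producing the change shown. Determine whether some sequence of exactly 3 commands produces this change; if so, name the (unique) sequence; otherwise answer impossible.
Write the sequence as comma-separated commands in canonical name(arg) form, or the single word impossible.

key: cell and facing (now E) both changed — the 3 commands mix motion and turning
start: at (6,5), heading west
1. turn(left) → at (6,5), heading south
2. move(2) → at (6,3), heading south
3. turn(left) → at (6,3), heading east
all 125 alternatives checked — unique.

turn(left), move(2), turn(left)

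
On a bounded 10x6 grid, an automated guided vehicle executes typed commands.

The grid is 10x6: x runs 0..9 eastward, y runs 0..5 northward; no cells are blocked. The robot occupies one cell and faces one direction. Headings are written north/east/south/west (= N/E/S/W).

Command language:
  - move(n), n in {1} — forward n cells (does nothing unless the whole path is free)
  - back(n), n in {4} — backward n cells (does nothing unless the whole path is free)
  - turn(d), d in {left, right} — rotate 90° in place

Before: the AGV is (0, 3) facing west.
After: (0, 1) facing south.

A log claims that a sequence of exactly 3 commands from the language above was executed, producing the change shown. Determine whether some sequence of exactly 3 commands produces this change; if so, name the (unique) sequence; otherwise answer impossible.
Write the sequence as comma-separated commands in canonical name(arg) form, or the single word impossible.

turn(left), move(1), move(1)

key: order matters: swapping turn(left) and move(1) lands elsewhere
t0: (0, 3) facing west
step 1 (turn(left)): (0, 3) facing south
step 2 (move(1)): (0, 2) facing south
step 3 (move(1)): (0, 1) facing south
no other 3-command option fits: unique.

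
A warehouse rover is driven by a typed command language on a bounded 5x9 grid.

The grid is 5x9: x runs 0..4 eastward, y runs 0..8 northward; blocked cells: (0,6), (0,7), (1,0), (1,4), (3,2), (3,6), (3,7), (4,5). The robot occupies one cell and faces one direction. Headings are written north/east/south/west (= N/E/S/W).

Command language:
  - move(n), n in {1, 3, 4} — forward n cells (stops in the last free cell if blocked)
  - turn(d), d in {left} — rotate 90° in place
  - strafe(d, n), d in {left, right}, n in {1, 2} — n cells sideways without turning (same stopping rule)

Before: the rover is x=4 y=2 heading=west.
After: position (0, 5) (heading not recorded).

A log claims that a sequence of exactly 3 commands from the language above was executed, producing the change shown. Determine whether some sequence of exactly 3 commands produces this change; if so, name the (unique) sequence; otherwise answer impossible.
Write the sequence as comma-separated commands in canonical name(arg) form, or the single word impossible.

strafe(right, 1), move(4), strafe(right, 2)

key: order matters: swapping strafe(right, 1) and strafe(right, 2) lands elsewhere
begin: x=4 y=2 heading=west
[1] after strafe(right, 1): x=4 y=3 heading=west
[2] after move(4): x=0 y=3 heading=west
[3] after strafe(right, 2): x=0 y=5 heading=west
all 512 alternatives checked — unique.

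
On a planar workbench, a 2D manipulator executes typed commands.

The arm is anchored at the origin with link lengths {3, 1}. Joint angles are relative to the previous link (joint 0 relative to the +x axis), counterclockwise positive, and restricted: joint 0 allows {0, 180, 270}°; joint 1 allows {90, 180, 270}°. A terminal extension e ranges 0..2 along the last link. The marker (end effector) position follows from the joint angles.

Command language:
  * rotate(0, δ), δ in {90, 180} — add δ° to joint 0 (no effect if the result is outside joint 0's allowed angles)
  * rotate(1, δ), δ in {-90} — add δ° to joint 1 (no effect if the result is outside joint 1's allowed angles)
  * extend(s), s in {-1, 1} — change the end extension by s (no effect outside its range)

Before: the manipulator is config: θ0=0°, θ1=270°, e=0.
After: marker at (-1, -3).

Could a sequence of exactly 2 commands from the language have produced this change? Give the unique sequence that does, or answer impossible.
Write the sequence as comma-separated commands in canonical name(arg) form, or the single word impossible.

rotate(0, 180), rotate(0, 90)

key: order matters: swapping rotate(0, 180) and rotate(0, 90) lands elsewhere
start: config: θ0=0°, θ1=270°, e=0
[1] after rotate(0, 180): config: θ0=180°, θ1=270°, e=0
[2] after rotate(0, 90): config: θ0=270°, θ1=270°, e=0
no other 2-command option fits: unique.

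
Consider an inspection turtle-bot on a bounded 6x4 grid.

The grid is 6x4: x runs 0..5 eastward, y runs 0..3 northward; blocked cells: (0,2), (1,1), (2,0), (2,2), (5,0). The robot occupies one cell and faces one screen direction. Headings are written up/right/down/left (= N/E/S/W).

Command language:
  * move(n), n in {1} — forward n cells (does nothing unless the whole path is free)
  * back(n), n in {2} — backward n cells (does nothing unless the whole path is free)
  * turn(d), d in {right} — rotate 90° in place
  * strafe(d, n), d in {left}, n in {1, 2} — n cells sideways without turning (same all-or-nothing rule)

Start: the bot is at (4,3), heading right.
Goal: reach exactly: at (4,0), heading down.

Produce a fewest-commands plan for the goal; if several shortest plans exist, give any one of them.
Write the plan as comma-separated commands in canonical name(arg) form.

turn(right), move(1), move(1), move(1)

begin: at (4,3), heading right
1. turn(right) → at (4,3), heading down
2. move(1) → at (4,2), heading down
3. move(1) → at (4,1), heading down
4. move(1) → at (4,0), heading down
no 3-step plan works, so 4 is optimal.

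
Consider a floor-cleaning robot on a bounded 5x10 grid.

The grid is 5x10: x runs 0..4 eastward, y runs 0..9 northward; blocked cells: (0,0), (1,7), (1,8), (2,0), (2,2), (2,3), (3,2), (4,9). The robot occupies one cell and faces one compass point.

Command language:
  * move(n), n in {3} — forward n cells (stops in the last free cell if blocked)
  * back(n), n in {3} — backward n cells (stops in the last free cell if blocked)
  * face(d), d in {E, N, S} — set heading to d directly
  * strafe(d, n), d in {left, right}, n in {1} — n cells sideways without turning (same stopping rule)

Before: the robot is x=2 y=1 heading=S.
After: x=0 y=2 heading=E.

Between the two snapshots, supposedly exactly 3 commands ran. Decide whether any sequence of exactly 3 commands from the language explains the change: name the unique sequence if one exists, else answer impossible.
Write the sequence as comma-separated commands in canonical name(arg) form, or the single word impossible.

face(E), back(3), strafe(left, 1)

key: running strafe(left, 1) before face(E) would end elsewhere — order is forced
initial: x=2 y=1 heading=S
1. face(E) → x=2 y=1 heading=E
2. back(3) → x=0 y=1 heading=E
3. strafe(left, 1) → x=0 y=2 heading=E
uniquely the one of 343 3-step routes that fits.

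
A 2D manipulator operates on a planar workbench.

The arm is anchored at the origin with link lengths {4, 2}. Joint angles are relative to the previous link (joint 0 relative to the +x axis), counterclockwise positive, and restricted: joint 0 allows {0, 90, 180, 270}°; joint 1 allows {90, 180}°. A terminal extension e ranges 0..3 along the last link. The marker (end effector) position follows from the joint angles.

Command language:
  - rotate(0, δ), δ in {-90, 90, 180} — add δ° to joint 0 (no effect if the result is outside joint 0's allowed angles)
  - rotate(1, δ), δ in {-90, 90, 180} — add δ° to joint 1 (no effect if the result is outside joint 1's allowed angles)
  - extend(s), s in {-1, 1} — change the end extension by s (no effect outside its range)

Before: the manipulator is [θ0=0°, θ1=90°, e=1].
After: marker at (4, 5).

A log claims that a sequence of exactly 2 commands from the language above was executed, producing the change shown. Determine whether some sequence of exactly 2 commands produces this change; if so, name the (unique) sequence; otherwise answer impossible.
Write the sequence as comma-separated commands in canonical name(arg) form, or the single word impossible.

start: [θ0=0°, θ1=90°, e=1]
1. extend(1) → [θ0=0°, θ1=90°, e=2]
2. extend(1) → [θ0=0°, θ1=90°, e=3]
uniquely the one of 64 2-step routes that fits.

extend(1), extend(1)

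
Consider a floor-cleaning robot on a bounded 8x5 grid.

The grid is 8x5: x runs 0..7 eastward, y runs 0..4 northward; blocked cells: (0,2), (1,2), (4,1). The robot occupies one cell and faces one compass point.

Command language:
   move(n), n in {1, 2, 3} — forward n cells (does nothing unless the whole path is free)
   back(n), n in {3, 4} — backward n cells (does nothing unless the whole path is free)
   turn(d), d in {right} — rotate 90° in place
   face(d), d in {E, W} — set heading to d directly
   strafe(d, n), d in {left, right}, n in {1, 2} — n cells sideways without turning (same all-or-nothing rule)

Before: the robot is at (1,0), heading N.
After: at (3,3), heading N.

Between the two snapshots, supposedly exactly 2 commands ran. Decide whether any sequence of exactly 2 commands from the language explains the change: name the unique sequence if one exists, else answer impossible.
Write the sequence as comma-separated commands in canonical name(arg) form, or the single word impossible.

key: order matters: swapping strafe(right, 2) and move(3) lands elsewhere
from: at (1,0), heading N
step 1 (strafe(right, 2)): at (3,0), heading N
step 2 (move(3)): at (3,3), heading N
no rival 2-sequence matches.

strafe(right, 2), move(3)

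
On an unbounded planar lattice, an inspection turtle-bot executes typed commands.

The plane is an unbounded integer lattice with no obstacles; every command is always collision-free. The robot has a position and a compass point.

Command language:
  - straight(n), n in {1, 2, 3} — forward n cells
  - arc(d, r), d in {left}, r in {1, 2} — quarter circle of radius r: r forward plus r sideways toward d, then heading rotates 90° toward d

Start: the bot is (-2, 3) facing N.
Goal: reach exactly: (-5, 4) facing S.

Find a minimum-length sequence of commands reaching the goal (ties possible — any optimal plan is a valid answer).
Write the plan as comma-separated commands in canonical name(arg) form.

t0: (-2, 3) facing N
1. arc(left, 2) → (-4, 5) facing W
2. arc(left, 1) → (-5, 4) facing S
no 1-step plan works, so 2 is optimal.

arc(left, 2), arc(left, 1)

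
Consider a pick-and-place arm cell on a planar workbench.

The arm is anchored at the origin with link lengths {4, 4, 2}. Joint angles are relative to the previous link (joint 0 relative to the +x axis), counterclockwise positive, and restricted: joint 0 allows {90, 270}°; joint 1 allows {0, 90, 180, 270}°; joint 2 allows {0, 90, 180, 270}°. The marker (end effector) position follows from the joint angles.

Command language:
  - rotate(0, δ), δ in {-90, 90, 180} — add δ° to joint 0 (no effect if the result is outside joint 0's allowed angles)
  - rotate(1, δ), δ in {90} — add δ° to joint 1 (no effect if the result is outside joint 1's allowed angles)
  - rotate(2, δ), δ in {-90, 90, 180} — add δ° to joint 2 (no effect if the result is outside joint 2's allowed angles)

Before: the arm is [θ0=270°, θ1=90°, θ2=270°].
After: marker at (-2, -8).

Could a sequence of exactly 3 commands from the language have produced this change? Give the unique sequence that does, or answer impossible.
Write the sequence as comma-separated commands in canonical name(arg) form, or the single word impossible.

rotate(1, 90), rotate(1, 90), rotate(1, 90)

t0: [θ0=270°, θ1=90°, θ2=270°]
t=1 rotate(1, 90) ⇒ [θ0=270°, θ1=180°, θ2=270°]
t=2 rotate(1, 90) ⇒ [θ0=270°, θ1=270°, θ2=270°]
t=3 rotate(1, 90) ⇒ [θ0=270°, θ1=0°, θ2=270°]
all 343 alternatives checked — unique.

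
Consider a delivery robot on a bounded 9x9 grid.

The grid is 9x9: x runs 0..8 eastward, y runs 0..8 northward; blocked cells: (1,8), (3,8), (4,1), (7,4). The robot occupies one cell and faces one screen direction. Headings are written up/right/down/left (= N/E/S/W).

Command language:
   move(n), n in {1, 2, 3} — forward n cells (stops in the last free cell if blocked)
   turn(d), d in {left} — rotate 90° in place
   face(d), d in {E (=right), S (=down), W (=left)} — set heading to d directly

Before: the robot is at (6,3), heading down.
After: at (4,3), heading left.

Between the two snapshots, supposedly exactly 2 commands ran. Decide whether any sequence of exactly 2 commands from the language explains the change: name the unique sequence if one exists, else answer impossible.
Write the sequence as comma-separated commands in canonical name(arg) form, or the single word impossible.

key: running move(2) before face(W) would end elsewhere — order is forced
begin: at (6,3), heading down
1. face(W) → at (6,3), heading left
2. move(2) → at (4,3), heading left
uniquely the one of 49 2-step routes that fits.

face(W), move(2)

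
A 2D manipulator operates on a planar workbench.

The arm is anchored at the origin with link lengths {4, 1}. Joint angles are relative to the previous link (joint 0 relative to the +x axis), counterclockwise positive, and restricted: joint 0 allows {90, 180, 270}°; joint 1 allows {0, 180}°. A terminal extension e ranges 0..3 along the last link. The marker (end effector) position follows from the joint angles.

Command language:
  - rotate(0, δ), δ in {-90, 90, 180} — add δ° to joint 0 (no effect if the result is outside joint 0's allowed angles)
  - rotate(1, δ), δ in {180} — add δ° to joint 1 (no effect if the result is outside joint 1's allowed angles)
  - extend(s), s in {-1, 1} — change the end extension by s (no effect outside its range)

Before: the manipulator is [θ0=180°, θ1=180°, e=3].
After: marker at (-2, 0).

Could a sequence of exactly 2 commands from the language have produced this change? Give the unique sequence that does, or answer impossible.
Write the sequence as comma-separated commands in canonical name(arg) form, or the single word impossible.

initial: [θ0=180°, θ1=180°, e=3]
1. extend(-1) → [θ0=180°, θ1=180°, e=2]
2. extend(-1) → [θ0=180°, θ1=180°, e=1]
no other 2-command option fits: unique.

extend(-1), extend(-1)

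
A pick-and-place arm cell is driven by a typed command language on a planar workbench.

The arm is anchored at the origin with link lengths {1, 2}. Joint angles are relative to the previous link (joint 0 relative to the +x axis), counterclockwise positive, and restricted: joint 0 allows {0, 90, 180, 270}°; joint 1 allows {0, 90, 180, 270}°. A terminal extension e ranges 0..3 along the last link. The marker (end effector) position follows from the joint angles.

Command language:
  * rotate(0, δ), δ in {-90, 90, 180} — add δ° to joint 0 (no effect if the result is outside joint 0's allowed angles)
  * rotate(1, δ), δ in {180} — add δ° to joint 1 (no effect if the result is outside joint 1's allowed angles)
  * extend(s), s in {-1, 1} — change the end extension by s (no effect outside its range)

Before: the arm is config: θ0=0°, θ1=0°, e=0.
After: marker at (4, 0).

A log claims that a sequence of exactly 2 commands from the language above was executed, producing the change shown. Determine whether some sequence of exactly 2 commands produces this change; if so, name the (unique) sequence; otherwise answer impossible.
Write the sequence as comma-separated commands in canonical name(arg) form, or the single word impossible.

key: running extend(1) before extend(-1) would end elsewhere — order is forced
initial: config: θ0=0°, θ1=0°, e=0
1. extend(-1) → config: θ0=0°, θ1=0°, e=0
2. extend(1) → config: θ0=0°, θ1=0°, e=1
all 36 alternatives checked — unique.

extend(-1), extend(1)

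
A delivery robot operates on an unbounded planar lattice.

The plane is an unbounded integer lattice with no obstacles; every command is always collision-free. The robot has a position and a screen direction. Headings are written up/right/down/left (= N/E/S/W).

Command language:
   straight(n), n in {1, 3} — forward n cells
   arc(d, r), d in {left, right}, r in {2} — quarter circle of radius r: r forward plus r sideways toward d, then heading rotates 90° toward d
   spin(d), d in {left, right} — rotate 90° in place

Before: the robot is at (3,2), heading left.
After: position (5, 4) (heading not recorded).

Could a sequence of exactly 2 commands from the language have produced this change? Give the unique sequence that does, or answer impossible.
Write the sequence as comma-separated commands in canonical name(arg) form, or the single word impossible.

key: running arc(right, 2) before spin(right) would end elsewhere — order is forced
t0: at (3,2), heading left
t=1 spin(right) ⇒ at (3,2), heading up
t=2 arc(right, 2) ⇒ at (5,4), heading right
no rival 2-sequence matches.

spin(right), arc(right, 2)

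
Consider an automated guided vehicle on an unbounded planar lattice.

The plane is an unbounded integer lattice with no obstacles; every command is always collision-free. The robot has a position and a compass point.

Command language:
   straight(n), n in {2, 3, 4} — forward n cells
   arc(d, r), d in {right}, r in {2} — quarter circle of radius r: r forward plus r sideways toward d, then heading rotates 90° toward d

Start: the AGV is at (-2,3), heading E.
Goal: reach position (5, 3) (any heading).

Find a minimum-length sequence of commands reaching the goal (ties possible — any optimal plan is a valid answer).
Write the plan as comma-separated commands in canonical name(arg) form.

begin: at (-2,3), heading E
1. straight(4) → at (2,3), heading E
2. straight(3) → at (5,3), heading E
no 1-step plan works, so 2 is optimal.

straight(4), straight(3)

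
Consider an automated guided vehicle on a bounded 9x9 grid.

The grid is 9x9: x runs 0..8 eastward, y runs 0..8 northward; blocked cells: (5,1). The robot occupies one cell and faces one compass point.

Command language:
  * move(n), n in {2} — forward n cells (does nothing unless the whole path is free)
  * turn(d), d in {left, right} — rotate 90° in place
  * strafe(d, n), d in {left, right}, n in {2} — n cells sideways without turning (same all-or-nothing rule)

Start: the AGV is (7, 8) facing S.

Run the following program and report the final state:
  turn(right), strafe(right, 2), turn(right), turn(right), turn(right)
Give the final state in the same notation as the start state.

from: (7, 8) facing S
1. turn(right) → (7, 8) facing W
2. strafe(right, 2) → (7, 8) facing W
3. turn(right) → (7, 8) facing N
4. turn(right) → (7, 8) facing E
5. turn(right) → (7, 8) facing S

(7, 8) facing S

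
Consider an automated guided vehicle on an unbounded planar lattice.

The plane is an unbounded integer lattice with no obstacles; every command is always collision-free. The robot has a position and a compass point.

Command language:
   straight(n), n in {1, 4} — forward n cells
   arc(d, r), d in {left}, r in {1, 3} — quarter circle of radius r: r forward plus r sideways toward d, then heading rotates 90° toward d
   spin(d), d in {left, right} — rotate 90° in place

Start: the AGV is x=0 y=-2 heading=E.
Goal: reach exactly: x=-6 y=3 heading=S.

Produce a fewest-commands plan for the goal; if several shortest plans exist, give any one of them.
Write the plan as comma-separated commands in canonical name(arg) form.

from: x=0 y=-2 heading=E
step 1 (arc(left, 3)): x=3 y=1 heading=N
step 2 (arc(left, 3)): x=0 y=4 heading=W
step 3 (straight(1)): x=-1 y=4 heading=W
step 4 (straight(4)): x=-5 y=4 heading=W
step 5 (arc(left, 1)): x=-6 y=3 heading=S
nothing shorter than 5 reaches the goal.

arc(left, 3), arc(left, 3), straight(1), straight(4), arc(left, 1)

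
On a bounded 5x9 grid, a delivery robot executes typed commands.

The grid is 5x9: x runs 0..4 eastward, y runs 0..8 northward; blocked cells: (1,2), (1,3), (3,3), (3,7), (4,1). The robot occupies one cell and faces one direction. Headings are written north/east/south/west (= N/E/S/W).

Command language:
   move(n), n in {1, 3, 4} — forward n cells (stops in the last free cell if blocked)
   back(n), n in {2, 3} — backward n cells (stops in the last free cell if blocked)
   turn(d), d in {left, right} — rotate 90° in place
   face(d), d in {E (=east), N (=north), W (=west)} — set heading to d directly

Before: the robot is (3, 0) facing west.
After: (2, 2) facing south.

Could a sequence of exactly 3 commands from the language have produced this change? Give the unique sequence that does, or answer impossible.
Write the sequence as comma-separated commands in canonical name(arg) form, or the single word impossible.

move(1), turn(left), back(2)

key: cell and facing (now S) both changed — the 3 commands mix motion and turning
t0: (3, 0) facing west
1. move(1) → (2, 0) facing west
2. turn(left) → (2, 0) facing south
3. back(2) → (2, 2) facing south
uniquely the one of 1000 3-step routes that fits.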